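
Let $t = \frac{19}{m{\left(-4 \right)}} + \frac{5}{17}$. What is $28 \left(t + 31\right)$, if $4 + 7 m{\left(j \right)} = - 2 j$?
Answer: $\frac{30723}{17} \approx 1807.2$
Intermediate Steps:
$m{\left(j \right)} = - \frac{4}{7} - \frac{2 j}{7}$ ($m{\left(j \right)} = - \frac{4}{7} + \frac{\left(-2\right) j}{7} = - \frac{4}{7} - \frac{2 j}{7}$)
$t = \frac{2281}{68}$ ($t = \frac{19}{- \frac{4}{7} - - \frac{8}{7}} + \frac{5}{17} = \frac{19}{- \frac{4}{7} + \frac{8}{7}} + 5 \cdot \frac{1}{17} = \frac{19}{\frac{4}{7}} + \frac{5}{17} = 19 \cdot \frac{7}{4} + \frac{5}{17} = \frac{133}{4} + \frac{5}{17} = \frac{2281}{68} \approx 33.544$)
$28 \left(t + 31\right) = 28 \left(\frac{2281}{68} + 31\right) = 28 \cdot \frac{4389}{68} = \frac{30723}{17}$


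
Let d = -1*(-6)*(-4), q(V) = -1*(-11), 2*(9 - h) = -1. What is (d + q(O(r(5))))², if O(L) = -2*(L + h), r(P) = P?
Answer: 169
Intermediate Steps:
h = 19/2 (h = 9 - ½*(-1) = 9 + ½ = 19/2 ≈ 9.5000)
O(L) = -19 - 2*L (O(L) = -2*(L + 19/2) = -2*(19/2 + L) = -19 - 2*L)
q(V) = 11
d = -24 (d = 6*(-4) = -24)
(d + q(O(r(5))))² = (-24 + 11)² = (-13)² = 169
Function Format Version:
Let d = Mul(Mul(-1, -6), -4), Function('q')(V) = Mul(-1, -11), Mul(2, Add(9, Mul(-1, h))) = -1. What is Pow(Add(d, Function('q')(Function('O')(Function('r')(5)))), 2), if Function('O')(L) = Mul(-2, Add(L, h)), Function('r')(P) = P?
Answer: 169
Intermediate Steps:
h = Rational(19, 2) (h = Add(9, Mul(Rational(-1, 2), -1)) = Add(9, Rational(1, 2)) = Rational(19, 2) ≈ 9.5000)
Function('O')(L) = Add(-19, Mul(-2, L)) (Function('O')(L) = Mul(-2, Add(L, Rational(19, 2))) = Mul(-2, Add(Rational(19, 2), L)) = Add(-19, Mul(-2, L)))
Function('q')(V) = 11
d = -24 (d = Mul(6, -4) = -24)
Pow(Add(d, Function('q')(Function('O')(Function('r')(5)))), 2) = Pow(Add(-24, 11), 2) = Pow(-13, 2) = 169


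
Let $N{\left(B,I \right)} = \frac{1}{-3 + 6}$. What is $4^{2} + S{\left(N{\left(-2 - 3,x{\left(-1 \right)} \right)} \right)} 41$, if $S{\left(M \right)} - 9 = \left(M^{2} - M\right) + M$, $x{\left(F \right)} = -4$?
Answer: $\frac{3506}{9} \approx 389.56$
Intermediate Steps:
$N{\left(B,I \right)} = \frac{1}{3}$
$S{\left(M \right)} = 9 + M^{2}$ ($S{\left(M \right)} = 9 + \left(\left(M^{2} - M\right) + M\right) = 9 + M^{2}$)
$4^{2} + S{\left(N{\left(-2 - 3,x{\left(-1 \right)} \right)} \right)} 41 = 4^{2} + \left(9 + \left(\frac{1}{3}\right)^{2}\right) 41 = 16 + \left(9 + \frac{1}{9}\right) 41 = 16 + \frac{82}{9} \cdot 41 = 16 + \frac{3362}{9} = \frac{3506}{9}$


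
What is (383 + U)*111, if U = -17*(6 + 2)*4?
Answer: -17871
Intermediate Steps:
U = -544 (U = -136*4 = -17*32 = -544)
(383 + U)*111 = (383 - 544)*111 = -161*111 = -17871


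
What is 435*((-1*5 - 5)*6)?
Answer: -26100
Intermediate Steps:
435*((-1*5 - 5)*6) = 435*((-5 - 5)*6) = 435*(-10*6) = 435*(-60) = -26100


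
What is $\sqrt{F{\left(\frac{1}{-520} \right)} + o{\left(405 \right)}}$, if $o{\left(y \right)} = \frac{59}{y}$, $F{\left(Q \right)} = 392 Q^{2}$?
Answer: $\frac{11 \sqrt{6658}}{2340} \approx 0.38357$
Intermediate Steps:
$\sqrt{F{\left(\frac{1}{-520} \right)} + o{\left(405 \right)}} = \sqrt{392 \left(\frac{1}{-520}\right)^{2} + \frac{59}{405}} = \sqrt{392 \left(- \frac{1}{520}\right)^{2} + 59 \cdot \frac{1}{405}} = \sqrt{392 \cdot \frac{1}{270400} + \frac{59}{405}} = \sqrt{\frac{49}{33800} + \frac{59}{405}} = \sqrt{\frac{402809}{2737800}} = \frac{11 \sqrt{6658}}{2340}$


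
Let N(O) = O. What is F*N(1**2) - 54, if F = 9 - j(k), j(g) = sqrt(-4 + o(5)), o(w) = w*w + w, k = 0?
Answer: -45 - sqrt(26) ≈ -50.099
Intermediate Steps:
o(w) = w + w**2 (o(w) = w**2 + w = w + w**2)
j(g) = sqrt(26) (j(g) = sqrt(-4 + 5*(1 + 5)) = sqrt(-4 + 5*6) = sqrt(-4 + 30) = sqrt(26))
F = 9 - sqrt(26) ≈ 3.9010
F*N(1**2) - 54 = (9 - sqrt(26))*1**2 - 54 = (9 - sqrt(26))*1 - 54 = (9 - sqrt(26)) - 54 = -45 - sqrt(26)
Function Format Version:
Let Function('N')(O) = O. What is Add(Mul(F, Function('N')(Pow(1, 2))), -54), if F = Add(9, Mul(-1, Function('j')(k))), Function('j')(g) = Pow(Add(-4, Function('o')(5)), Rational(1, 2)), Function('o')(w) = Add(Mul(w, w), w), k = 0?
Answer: Add(-45, Mul(-1, Pow(26, Rational(1, 2)))) ≈ -50.099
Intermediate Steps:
Function('o')(w) = Add(w, Pow(w, 2)) (Function('o')(w) = Add(Pow(w, 2), w) = Add(w, Pow(w, 2)))
Function('j')(g) = Pow(26, Rational(1, 2)) (Function('j')(g) = Pow(Add(-4, Mul(5, Add(1, 5))), Rational(1, 2)) = Pow(Add(-4, Mul(5, 6)), Rational(1, 2)) = Pow(Add(-4, 30), Rational(1, 2)) = Pow(26, Rational(1, 2)))
F = Add(9, Mul(-1, Pow(26, Rational(1, 2)))) ≈ 3.9010
Add(Mul(F, Function('N')(Pow(1, 2))), -54) = Add(Mul(Add(9, Mul(-1, Pow(26, Rational(1, 2)))), Pow(1, 2)), -54) = Add(Mul(Add(9, Mul(-1, Pow(26, Rational(1, 2)))), 1), -54) = Add(Add(9, Mul(-1, Pow(26, Rational(1, 2)))), -54) = Add(-45, Mul(-1, Pow(26, Rational(1, 2))))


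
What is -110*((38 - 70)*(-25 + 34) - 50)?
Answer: 37180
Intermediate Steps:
-110*((38 - 70)*(-25 + 34) - 50) = -110*(-32*9 - 50) = -110*(-288 - 50) = -110*(-338) = 37180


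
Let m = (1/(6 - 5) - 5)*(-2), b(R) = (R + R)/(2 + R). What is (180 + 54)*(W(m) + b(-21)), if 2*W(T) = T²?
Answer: 152100/19 ≈ 8005.3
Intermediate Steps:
b(R) = 2*R/(2 + R) (b(R) = (2*R)/(2 + R) = 2*R/(2 + R))
m = 8 (m = (1/1 - 5)*(-2) = (1 - 5)*(-2) = -4*(-2) = 8)
W(T) = T²/2
(180 + 54)*(W(m) + b(-21)) = (180 + 54)*((½)*8² + 2*(-21)/(2 - 21)) = 234*((½)*64 + 2*(-21)/(-19)) = 234*(32 + 2*(-21)*(-1/19)) = 234*(32 + 42/19) = 234*(650/19) = 152100/19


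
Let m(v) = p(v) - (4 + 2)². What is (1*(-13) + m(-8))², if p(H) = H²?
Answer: 225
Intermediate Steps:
m(v) = -36 + v² (m(v) = v² - (4 + 2)² = v² - 1*6² = v² - 1*36 = v² - 36 = -36 + v²)
(1*(-13) + m(-8))² = (1*(-13) + (-36 + (-8)²))² = (-13 + (-36 + 64))² = (-13 + 28)² = 15² = 225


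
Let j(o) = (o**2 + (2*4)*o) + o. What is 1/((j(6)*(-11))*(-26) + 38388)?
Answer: 1/64128 ≈ 1.5594e-5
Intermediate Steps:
j(o) = o**2 + 9*o (j(o) = (o**2 + 8*o) + o = o**2 + 9*o)
1/((j(6)*(-11))*(-26) + 38388) = 1/(((6*(9 + 6))*(-11))*(-26) + 38388) = 1/(((6*15)*(-11))*(-26) + 38388) = 1/((90*(-11))*(-26) + 38388) = 1/(-990*(-26) + 38388) = 1/(25740 + 38388) = 1/64128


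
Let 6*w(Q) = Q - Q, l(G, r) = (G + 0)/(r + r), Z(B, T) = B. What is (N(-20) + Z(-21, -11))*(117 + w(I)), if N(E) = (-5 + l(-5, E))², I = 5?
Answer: 20709/64 ≈ 323.58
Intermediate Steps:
l(G, r) = G/(2*r) (l(G, r) = G/((2*r)) = G*(1/(2*r)) = G/(2*r))
w(Q) = 0 (w(Q) = (Q - Q)/6 = (⅙)*0 = 0)
N(E) = (-5 - 5/(2*E))² (N(E) = (-5 + (½)*(-5)/E)² = (-5 - 5/(2*E))²)
(N(-20) + Z(-21, -11))*(117 + w(I)) = ((5 + (5/2)/(-20))² - 21)*(117 + 0) = ((5 + (5/2)*(-1/20))² - 21)*117 = ((5 - ⅛)² - 21)*117 = ((39/8)² - 21)*117 = (1521/64 - 21)*117 = (177/64)*117 = 20709/64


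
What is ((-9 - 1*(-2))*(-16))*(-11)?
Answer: -1232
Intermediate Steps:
((-9 - 1*(-2))*(-16))*(-11) = ((-9 + 2)*(-16))*(-11) = -7*(-16)*(-11) = 112*(-11) = -1232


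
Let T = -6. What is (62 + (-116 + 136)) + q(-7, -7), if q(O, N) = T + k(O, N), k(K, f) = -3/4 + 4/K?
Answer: 2091/28 ≈ 74.679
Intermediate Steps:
k(K, f) = -¾ + 4/K (k(K, f) = -3*¼ + 4/K = -¾ + 4/K)
q(O, N) = -27/4 + 4/O (q(O, N) = -6 + (-¾ + 4/O) = -27/4 + 4/O)
(62 + (-116 + 136)) + q(-7, -7) = (62 + (-116 + 136)) + (-27/4 + 4/(-7)) = (62 + 20) + (-27/4 + 4*(-⅐)) = 82 + (-27/4 - 4/7) = 82 - 205/28 = 2091/28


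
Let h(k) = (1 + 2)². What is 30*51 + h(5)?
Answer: 1539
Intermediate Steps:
h(k) = 9 (h(k) = 3² = 9)
30*51 + h(5) = 30*51 + 9 = 1530 + 9 = 1539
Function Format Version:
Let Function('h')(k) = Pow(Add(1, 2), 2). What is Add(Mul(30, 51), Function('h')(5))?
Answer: 1539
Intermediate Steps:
Function('h')(k) = 9 (Function('h')(k) = Pow(3, 2) = 9)
Add(Mul(30, 51), Function('h')(5)) = Add(Mul(30, 51), 9) = Add(1530, 9) = 1539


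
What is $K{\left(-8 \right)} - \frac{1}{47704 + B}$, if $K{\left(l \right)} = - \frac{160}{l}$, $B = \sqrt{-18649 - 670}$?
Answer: $\frac{45513770996}{2275690935} + \frac{i \sqrt{19319}}{2275690935} \approx 20.0 + 6.1077 \cdot 10^{-8} i$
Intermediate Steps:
$B = i \sqrt{19319}$ ($B = \sqrt{-19319} = i \sqrt{19319} \approx 138.99 i$)
$K{\left(-8 \right)} - \frac{1}{47704 + B} = - \frac{160}{-8} - \frac{1}{47704 + i \sqrt{19319}} = \left(-160\right) \left(- \frac{1}{8}\right) - \frac{1}{47704 + i \sqrt{19319}} = 20 - \frac{1}{47704 + i \sqrt{19319}}$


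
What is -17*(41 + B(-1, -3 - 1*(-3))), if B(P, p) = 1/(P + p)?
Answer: -680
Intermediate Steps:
-17*(41 + B(-1, -3 - 1*(-3))) = -17*(41 + 1/(-1 + (-3 - 1*(-3)))) = -17*(41 + 1/(-1 + (-3 + 3))) = -17*(41 + 1/(-1 + 0)) = -17*(41 + 1/(-1)) = -17*(41 - 1) = -17*40 = -680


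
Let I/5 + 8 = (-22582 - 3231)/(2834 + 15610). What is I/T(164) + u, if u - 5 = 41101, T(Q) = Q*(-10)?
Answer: 248676346357/6049632 ≈ 41106.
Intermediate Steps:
T(Q) = -10*Q
I = -866825/18444 (I = -40 + 5*((-22582 - 3231)/(2834 + 15610)) = -40 + 5*(-25813/18444) = -40 - 129065/18444 = -866825/18444 ≈ -46.998)
u = 41106 (u = 5 + 41101 = 41106)
I/T(164) + u = -866825/(18444*((-10*164))) + 41106 = -866825/18444/(-1640) + 41106 = -866825/18444*(-1/1640) + 41106 = 173365/6049632 + 41106 = 248676346357/6049632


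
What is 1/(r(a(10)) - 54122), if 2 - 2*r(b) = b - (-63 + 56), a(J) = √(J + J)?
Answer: -216498/11717845981 + 4*√5/11717845981 ≈ -1.8475e-5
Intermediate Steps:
a(J) = √2*√J (a(J) = √(2*J) = √2*√J)
r(b) = -5/2 - b/2 (r(b) = 1 - (b - (-63 + 56))/2 = 1 - (b - 1*(-7))/2 = 1 - (b + 7)/2 = 1 - (7 + b)/2 = 1 + (-7/2 - b/2) = -5/2 - b/2)
1/(r(a(10)) - 54122) = 1/((-5/2 - √2*√10/2) - 54122) = 1/((-5/2 - √5) - 54122) = 1/(-108249/2 - √5)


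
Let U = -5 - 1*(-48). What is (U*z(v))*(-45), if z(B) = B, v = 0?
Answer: 0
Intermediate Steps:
U = 43 (U = -5 + 48 = 43)
(U*z(v))*(-45) = (43*0)*(-45) = 0*(-45) = 0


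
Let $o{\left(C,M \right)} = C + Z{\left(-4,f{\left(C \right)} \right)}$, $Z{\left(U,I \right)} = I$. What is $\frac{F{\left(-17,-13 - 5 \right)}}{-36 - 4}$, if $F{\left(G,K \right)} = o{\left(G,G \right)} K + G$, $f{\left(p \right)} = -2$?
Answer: $- \frac{65}{8} \approx -8.125$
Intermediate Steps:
$o{\left(C,M \right)} = -2 + C$ ($o{\left(C,M \right)} = C - 2 = -2 + C$)
$F{\left(G,K \right)} = G + K \left(-2 + G\right)$ ($F{\left(G,K \right)} = \left(-2 + G\right) K + G = K \left(-2 + G\right) + G = G + K \left(-2 + G\right)$)
$\frac{F{\left(-17,-13 - 5 \right)}}{-36 - 4} = \frac{-17 + \left(-13 - 5\right) \left(-2 - 17\right)}{-36 - 4} = \frac{-17 - -342}{-40} = \left(-17 + 342\right) \left(- \frac{1}{40}\right) = 325 \left(- \frac{1}{40}\right) = - \frac{65}{8}$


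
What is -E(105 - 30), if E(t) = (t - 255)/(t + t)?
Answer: 6/5 ≈ 1.2000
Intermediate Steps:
E(t) = (-255 + t)/(2*t) (E(t) = (-255 + t)/((2*t)) = (-255 + t)*(1/(2*t)) = (-255 + t)/(2*t))
-E(105 - 30) = -(-255 + (105 - 30))/(2*(105 - 30)) = -(-255 + 75)/(2*75) = -(-180)/(2*75) = -1*(-6/5) = 6/5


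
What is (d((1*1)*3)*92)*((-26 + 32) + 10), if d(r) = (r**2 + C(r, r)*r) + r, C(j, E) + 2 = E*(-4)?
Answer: -44160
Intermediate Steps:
C(j, E) = -2 - 4*E (C(j, E) = -2 + E*(-4) = -2 - 4*E)
d(r) = r + r**2 + r*(-2 - 4*r) (d(r) = (r**2 + (-2 - 4*r)*r) + r = (r**2 + r*(-2 - 4*r)) + r = r + r**2 + r*(-2 - 4*r))
(d((1*1)*3)*92)*((-26 + 32) + 10) = ((((1*1)*3)*(-1 - 3*1*1*3))*92)*((-26 + 32) + 10) = (((1*3)*(-1 - 3*3))*92)*(6 + 10) = ((3*(-1 - 3*3))*92)*16 = ((3*(-1 - 9))*92)*16 = ((3*(-10))*92)*16 = -30*92*16 = -2760*16 = -44160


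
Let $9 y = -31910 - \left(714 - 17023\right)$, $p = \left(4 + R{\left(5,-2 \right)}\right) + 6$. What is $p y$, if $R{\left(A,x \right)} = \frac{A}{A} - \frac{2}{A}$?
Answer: $- \frac{826853}{45} \approx -18375.0$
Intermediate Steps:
$R{\left(A,x \right)} = 1 - \frac{2}{A}$
$p = \frac{53}{5}$ ($p = \left(4 + \frac{-2 + 5}{5}\right) + 6 = \left(4 + \frac{1}{5} \cdot 3\right) + 6 = \left(4 + \frac{3}{5}\right) + 6 = \frac{23}{5} + 6 = \frac{53}{5} \approx 10.6$)
$y = - \frac{15601}{9}$ ($y = \frac{-31910 - \left(714 - 17023\right)}{9} = \frac{-31910 - -16309}{9} = \frac{-31910 + 16309}{9} = \frac{1}{9} \left(-15601\right) = - \frac{15601}{9} \approx -1733.4$)
$p y = \frac{53}{5} \left(- \frac{15601}{9}\right) = - \frac{826853}{45}$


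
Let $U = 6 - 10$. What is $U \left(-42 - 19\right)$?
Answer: $244$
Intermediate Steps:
$U = -4$ ($U = 6 - 10 = -4$)
$U \left(-42 - 19\right) = - 4 \left(-42 - 19\right) = \left(-4\right) \left(-61\right) = 244$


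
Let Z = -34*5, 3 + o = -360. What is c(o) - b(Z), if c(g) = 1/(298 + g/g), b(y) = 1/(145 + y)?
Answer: 324/7475 ≈ 0.043344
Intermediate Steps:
o = -363 (o = -3 - 360 = -363)
Z = -170
c(g) = 1/299 (c(g) = 1/(298 + 1) = 1/299)
c(o) - b(Z) = 1/299 - 1/(145 - 170) = 1/299 - 1/(-25) = 1/299 - 1*(-1/25) = 1/299 + 1/25 = 324/7475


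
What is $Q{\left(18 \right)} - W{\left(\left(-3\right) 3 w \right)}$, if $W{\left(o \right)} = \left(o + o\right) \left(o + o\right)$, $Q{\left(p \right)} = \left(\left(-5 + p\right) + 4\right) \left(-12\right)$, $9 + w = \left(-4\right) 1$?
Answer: $-54960$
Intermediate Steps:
$w = -13$ ($w = -9 - 4 = -13$)
$Q{\left(p \right)} = 12 - 12 p$ ($Q{\left(p \right)} = \left(-1 + p\right) \left(-12\right) = 12 - 12 p$)
$W{\left(o \right)} = 4 o^{2}$ ($W{\left(o \right)} = 2 o 2 o = 4 o^{2}$)
$Q{\left(18 \right)} - W{\left(\left(-3\right) 3 w \right)} = \left(12 - 216\right) - 4 \left(\left(-3\right) 3 \left(-13\right)\right)^{2} = \left(12 - 216\right) - 4 \left(\left(-9\right) \left(-13\right)\right)^{2} = -204 - 4 \cdot 117^{2} = -204 - 4 \cdot 13689 = -204 - 54756 = -54960$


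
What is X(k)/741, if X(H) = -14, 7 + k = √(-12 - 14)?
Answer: -14/741 ≈ -0.018893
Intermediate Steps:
k = -7 + I*√26 (k = -7 + √(-12 - 14) = -7 + √(-26) = -7 + I*√26 ≈ -7.0 + 5.099*I)
X(k)/741 = -14/741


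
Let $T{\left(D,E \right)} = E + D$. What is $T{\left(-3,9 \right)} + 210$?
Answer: $216$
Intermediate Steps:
$T{\left(D,E \right)} = D + E$
$T{\left(-3,9 \right)} + 210 = \left(-3 + 9\right) + 210 = 6 + 210 = 216$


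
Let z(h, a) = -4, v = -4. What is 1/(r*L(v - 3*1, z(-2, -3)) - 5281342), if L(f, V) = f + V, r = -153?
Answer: -1/5279659 ≈ -1.8941e-7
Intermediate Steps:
L(f, V) = V + f
1/(r*L(v - 3*1, z(-2, -3)) - 5281342) = 1/(-153*(-4 + (-4 - 3*1)) - 5281342) = 1/(-153*(-4 + (-4 - 3)) - 5281342) = 1/(-153*(-4 - 7) - 5281342) = 1/(-153*(-11) - 5281342) = 1/(1683 - 5281342) = 1/(-5279659) = -1/5279659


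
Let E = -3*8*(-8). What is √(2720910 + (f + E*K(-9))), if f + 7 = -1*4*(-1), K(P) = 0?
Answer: 3*√302323 ≈ 1649.5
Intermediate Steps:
E = 192 (E = -24*(-8) = 192)
f = -3 (f = -7 - 1*4*(-1) = -7 - 4*(-1) = -7 + 4 = -3)
√(2720910 + (f + E*K(-9))) = √(2720910 + (-3 + 192*0)) = √(2720910 + (-3 + 0)) = √(2720910 - 3) = √2720907 = 3*√302323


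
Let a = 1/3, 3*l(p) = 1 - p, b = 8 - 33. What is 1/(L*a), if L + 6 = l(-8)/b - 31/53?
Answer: -3975/8884 ≈ -0.44743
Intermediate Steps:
b = -25
l(p) = ⅓ - p/3 (l(p) = (1 - p)/3 = ⅓ - p/3)
a = ⅓ (a = 1*(⅓) = ⅓ ≈ 0.33333)
L = -8884/1325 (L = -6 + ((⅓ - ⅓*(-8))/(-25) - 31/53) = -6 + ((⅓ + 8/3)*(-1/25) - 31*1/53) = -6 + (3*(-1/25) - 31/53) = -6 + (-3/25 - 31/53) = -6 - 934/1325 = -8884/1325 ≈ -6.7049)
1/(L*a) = 1/(-8884/1325*⅓) = 1/(-8884/3975) = -3975/8884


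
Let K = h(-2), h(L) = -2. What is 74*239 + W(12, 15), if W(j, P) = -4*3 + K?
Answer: 17672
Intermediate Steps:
K = -2
W(j, P) = -14 (W(j, P) = -4*3 - 2 = -12 - 2 = -14)
74*239 + W(12, 15) = 74*239 - 14 = 17686 - 14 = 17672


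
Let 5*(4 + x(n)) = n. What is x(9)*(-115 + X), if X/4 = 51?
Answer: -979/5 ≈ -195.80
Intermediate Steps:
X = 204 (X = 4*51 = 204)
x(n) = -4 + n/5
x(9)*(-115 + X) = (-4 + (⅕)*9)*(-115 + 204) = (-4 + 9/5)*89 = -11/5*89 = -979/5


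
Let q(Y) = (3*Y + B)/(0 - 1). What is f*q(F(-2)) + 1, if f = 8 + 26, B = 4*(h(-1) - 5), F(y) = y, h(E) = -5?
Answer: 1565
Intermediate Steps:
B = -40 (B = 4*(-5 - 5) = 4*(-10) = -40)
f = 34
q(Y) = 40 - 3*Y (q(Y) = (3*Y - 40)/(0 - 1) = (-40 + 3*Y)/(-1) = (-40 + 3*Y)*(-1) = 40 - 3*Y)
f*q(F(-2)) + 1 = 34*(40 - 3*(-2)) + 1 = 34*(40 + 6) + 1 = 34*46 + 1 = 1564 + 1 = 1565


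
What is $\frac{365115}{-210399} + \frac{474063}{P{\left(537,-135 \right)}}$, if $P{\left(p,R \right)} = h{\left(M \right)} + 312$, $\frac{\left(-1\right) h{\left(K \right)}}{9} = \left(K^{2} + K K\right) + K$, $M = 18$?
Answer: $- \frac{11312996063}{132831902} \approx -85.168$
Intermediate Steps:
$h{\left(K \right)} = - 18 K^{2} - 9 K$ ($h{\left(K \right)} = - 9 \left(\left(K^{2} + K K\right) + K\right) = - 9 \left(\left(K^{2} + K^{2}\right) + K\right) = - 9 \left(2 K^{2} + K\right) = - 9 \left(K + 2 K^{2}\right) = - 18 K^{2} - 9 K$)
$P{\left(p,R \right)} = -5682$ ($P{\left(p,R \right)} = \left(-9\right) 18 \left(1 + 2 \cdot 18\right) + 312 = \left(-9\right) 18 \left(1 + 36\right) + 312 = \left(-9\right) 18 \cdot 37 + 312 = -5994 + 312 = -5682$)
$\frac{365115}{-210399} + \frac{474063}{P{\left(537,-135 \right)}} = \frac{365115}{-210399} + \frac{474063}{-5682} = 365115 \left(- \frac{1}{210399}\right) + 474063 \left(- \frac{1}{5682}\right) = - \frac{121705}{70133} - \frac{158021}{1894} = - \frac{11312996063}{132831902}$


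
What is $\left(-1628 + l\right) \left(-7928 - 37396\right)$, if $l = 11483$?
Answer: $-446668020$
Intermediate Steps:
$\left(-1628 + l\right) \left(-7928 - 37396\right) = \left(-1628 + 11483\right) \left(-7928 - 37396\right) = 9855 \left(-45324\right) = -446668020$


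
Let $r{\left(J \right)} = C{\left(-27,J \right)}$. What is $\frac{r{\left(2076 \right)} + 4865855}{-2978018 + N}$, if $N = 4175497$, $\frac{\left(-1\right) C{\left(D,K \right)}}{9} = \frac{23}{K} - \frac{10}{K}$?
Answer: $\frac{3367171621}{828655468} \approx 4.0634$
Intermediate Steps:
$C{\left(D,K \right)} = - \frac{117}{K}$ ($C{\left(D,K \right)} = - 9 \left(\frac{23}{K} - \frac{10}{K}\right) = - 9 \frac{13}{K} = - \frac{117}{K}$)
$r{\left(J \right)} = - \frac{117}{J}$
$\frac{r{\left(2076 \right)} + 4865855}{-2978018 + N} = \frac{- \frac{117}{2076} + 4865855}{-2978018 + 4175497} = \frac{\left(-117\right) \frac{1}{2076} + 4865855}{1197479} = \left(- \frac{39}{692} + 4865855\right) \frac{1}{1197479} = \frac{3367171621}{692} \cdot \frac{1}{1197479} = \frac{3367171621}{828655468}$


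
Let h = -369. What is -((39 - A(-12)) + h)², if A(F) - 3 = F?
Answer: -103041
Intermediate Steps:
A(F) = 3 + F
-((39 - A(-12)) + h)² = -((39 - (3 - 12)) - 369)² = -((39 - 1*(-9)) - 369)² = -((39 + 9) - 369)² = -(48 - 369)² = -1*(-321)² = -1*103041 = -103041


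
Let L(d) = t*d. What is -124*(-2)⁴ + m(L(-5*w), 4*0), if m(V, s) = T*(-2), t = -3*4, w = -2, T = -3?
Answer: -1978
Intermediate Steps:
t = -12
L(d) = -12*d
m(V, s) = 6 (m(V, s) = -3*(-2) = 6)
-124*(-2)⁴ + m(L(-5*w), 4*0) = -124*(-2)⁴ + 6 = -124*16 + 6 = -1984 + 6 = -1978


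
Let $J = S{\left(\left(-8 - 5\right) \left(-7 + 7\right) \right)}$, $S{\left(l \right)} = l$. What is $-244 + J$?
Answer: $-244$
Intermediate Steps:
$J = 0$ ($J = \left(-8 - 5\right) \left(-7 + 7\right) = \left(-13\right) 0 = 0$)
$-244 + J = -244 + 0 = -244$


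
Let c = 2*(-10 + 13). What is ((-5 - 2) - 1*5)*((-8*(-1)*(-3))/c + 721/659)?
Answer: 22980/659 ≈ 34.871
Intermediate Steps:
c = 6 (c = 2*3 = 6)
((-5 - 2) - 1*5)*((-8*(-1)*(-3))/c + 721/659) = ((-5 - 2) - 1*5)*((-8*(-1)*(-3))/6 + 721/659) = (-7 - 5)*((8*(-3))*(⅙) + 721*(1/659)) = -12*(-24*⅙ + 721/659) = -12*(-4 + 721/659) = -12*(-1915/659) = 22980/659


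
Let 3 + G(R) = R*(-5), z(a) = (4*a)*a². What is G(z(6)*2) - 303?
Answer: -8946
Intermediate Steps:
z(a) = 4*a³
G(R) = -3 - 5*R (G(R) = -3 + R*(-5) = -3 - 5*R)
G(z(6)*2) - 303 = (-3 - 5*4*6³*2) - 303 = (-3 - 5*4*216*2) - 303 = (-3 - 4320*2) - 303 = (-3 - 5*1728) - 303 = (-3 - 8640) - 303 = -8643 - 303 = -8946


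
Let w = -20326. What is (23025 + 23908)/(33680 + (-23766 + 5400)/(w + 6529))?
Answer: 215844867/154900442 ≈ 1.3934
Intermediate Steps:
(23025 + 23908)/(33680 + (-23766 + 5400)/(w + 6529)) = (23025 + 23908)/(33680 + (-23766 + 5400)/(-20326 + 6529)) = 46933/(33680 - 18366/(-13797)) = 46933/(33680 - 18366*(-1/13797)) = 46933/(33680 + 6122/4599) = 46933/(154900442/4599) = 46933*(4599/154900442) = 215844867/154900442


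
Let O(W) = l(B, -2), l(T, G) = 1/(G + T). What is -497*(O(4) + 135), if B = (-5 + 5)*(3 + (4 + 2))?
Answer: -133693/2 ≈ -66847.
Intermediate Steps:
B = 0 (B = 0*(3 + 6) = 0*9 = 0)
O(W) = -½ (O(W) = 1/(-2 + 0) = 1/(-2) = -½)
-497*(O(4) + 135) = -497*(-½ + 135) = -497*269/2 = -133693/2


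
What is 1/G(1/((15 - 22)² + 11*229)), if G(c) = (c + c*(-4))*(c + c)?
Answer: -1099104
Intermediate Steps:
G(c) = -6*c² (G(c) = (c - 4*c)*(2*c) = (-3*c)*(2*c) = -6*c²)
1/G(1/((15 - 22)² + 11*229)) = 1/(-6/((15 - 22)² + 11*229)²) = 1/(-6/((-7)² + 2519)²) = 1/(-6/(49 + 2519)²) = 1/(-6*(1/2568)²) = 1/(-6*1/6594624) = 1/(-1/1099104) = -1099104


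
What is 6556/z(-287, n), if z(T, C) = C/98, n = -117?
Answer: -642488/117 ≈ -5491.4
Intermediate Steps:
z(T, C) = C/98 (z(T, C) = C*(1/98) = C/98)
6556/z(-287, n) = 6556/(((1/98)*(-117))) = 6556/(-117/98) = 6556*(-98/117) = -642488/117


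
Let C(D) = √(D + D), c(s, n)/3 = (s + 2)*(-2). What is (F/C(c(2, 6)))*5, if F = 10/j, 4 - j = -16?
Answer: -5*I*√3/24 ≈ -0.36084*I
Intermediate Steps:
j = 20 (j = 4 - 1*(-16) = 4 + 16 = 20)
c(s, n) = -12 - 6*s (c(s, n) = 3*((s + 2)*(-2)) = 3*((2 + s)*(-2)) = 3*(-4 - 2*s) = -12 - 6*s)
C(D) = √2*√D (C(D) = √(2*D) = √2*√D)
F = ½ (F = 10/20 = 10*(1/20) = ½ ≈ 0.50000)
(F/C(c(2, 6)))*5 = (1/(2*((√2*√(-12 - 6*2)))))*5 = (1/(2*((√2*√(-12 - 12)))))*5 = (1/(2*((√2*√(-24)))))*5 = (1/(2*((√2*(2*I*√6)))))*5 = (1/(2*((4*I*√3))))*5 = ((-I*√3/12)/2)*5 = -I*√3/24*5 = -5*I*√3/24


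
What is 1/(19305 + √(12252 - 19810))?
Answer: 19305/372690583 - I*√7558/372690583 ≈ 5.1799e-5 - 2.3327e-7*I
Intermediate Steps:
1/(19305 + √(12252 - 19810)) = 1/(19305 + √(-7558)) = 1/(19305 + I*√7558)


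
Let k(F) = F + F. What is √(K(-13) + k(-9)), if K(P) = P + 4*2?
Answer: I*√23 ≈ 4.7958*I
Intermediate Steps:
k(F) = 2*F
K(P) = 8 + P (K(P) = P + 8 = 8 + P)
√(K(-13) + k(-9)) = √((8 - 13) + 2*(-9)) = √(-5 - 18) = √(-23) = I*√23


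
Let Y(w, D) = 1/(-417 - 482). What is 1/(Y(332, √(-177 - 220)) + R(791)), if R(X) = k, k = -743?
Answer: -899/667958 ≈ -0.0013459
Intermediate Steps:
Y(w, D) = -1/899 (Y(w, D) = 1/(-899) = -1/899)
R(X) = -743
1/(Y(332, √(-177 - 220)) + R(791)) = 1/(-1/899 - 743) = 1/(-667958/899) = -899/667958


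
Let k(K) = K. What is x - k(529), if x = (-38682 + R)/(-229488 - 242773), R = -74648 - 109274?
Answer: -249603465/472261 ≈ -528.53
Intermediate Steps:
R = -183922
x = 222604/472261 (x = (-38682 - 183922)/(-229488 - 242773) = -222604/(-472261) = -222604*(-1/472261) = 222604/472261 ≈ 0.47136)
x - k(529) = 222604/472261 - 1*529 = 222604/472261 - 529 = -249603465/472261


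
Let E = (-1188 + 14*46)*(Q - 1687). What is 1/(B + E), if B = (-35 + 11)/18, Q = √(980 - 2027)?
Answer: 2064885/1895697179332 + 306*I*√1047/473924294833 ≈ 1.0892e-6 + 2.0892e-8*I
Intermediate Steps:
Q = I*√1047 (Q = √(-1047) = I*√1047 ≈ 32.357*I)
E = 917728 - 544*I*√1047 (E = (-1188 + 14*46)*(I*√1047 - 1687) = (-1188 + 644)*(-1687 + I*√1047) = -544*(-1687 + I*√1047) = 917728 - 544*I*√1047 ≈ 9.1773e+5 - 17602.0*I)
B = -4/3 (B = (1/18)*(-24) = -4/3 ≈ -1.3333)
1/(B + E) = 1/(-4/3 + (917728 - 544*I*√1047)) = 1/(2753180/3 - 544*I*√1047)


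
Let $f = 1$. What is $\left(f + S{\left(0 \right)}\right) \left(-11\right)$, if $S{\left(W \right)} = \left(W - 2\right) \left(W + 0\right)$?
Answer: $-11$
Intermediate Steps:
$S{\left(W \right)} = W \left(-2 + W\right)$ ($S{\left(W \right)} = \left(-2 + W\right) W = W \left(-2 + W\right)$)
$\left(f + S{\left(0 \right)}\right) \left(-11\right) = \left(1 + 0 \left(-2 + 0\right)\right) \left(-11\right) = \left(1 + 0 \left(-2\right)\right) \left(-11\right) = \left(1 + 0\right) \left(-11\right) = 1 \left(-11\right) = -11$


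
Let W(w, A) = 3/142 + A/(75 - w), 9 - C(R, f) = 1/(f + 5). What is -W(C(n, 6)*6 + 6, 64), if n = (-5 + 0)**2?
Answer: -100481/24282 ≈ -4.1381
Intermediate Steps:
n = 25 (n = (-5)**2 = 25)
C(R, f) = 9 - 1/(5 + f) (C(R, f) = 9 - 1/(f + 5) = 9 - 1/(5 + f))
W(w, A) = 3/142 + A/(75 - w) (W(w, A) = 3*(1/142) + A/(75 - w) = 3/142 + A/(75 - w))
-W(C(n, 6)*6 + 6, 64) = -(-225 - 142*64 + 3*(((44 + 9*6)/(5 + 6))*6 + 6))/(142*(-75 + (((44 + 9*6)/(5 + 6))*6 + 6))) = -(-225 - 9088 + 3*(((44 + 54)/11)*6 + 6))/(142*(-75 + (((44 + 54)/11)*6 + 6))) = -(-225 - 9088 + 3*(((1/11)*98)*6 + 6))/(142*(-75 + (((1/11)*98)*6 + 6))) = -(-225 - 9088 + 3*((98/11)*6 + 6))/(142*(-75 + ((98/11)*6 + 6))) = -(-225 - 9088 + 3*(588/11 + 6))/(142*(-75 + (588/11 + 6))) = -(-225 - 9088 + 3*(654/11))/(142*(-75 + 654/11)) = -(-225 - 9088 + 1962/11)/(142*(-171/11)) = -(-11)*(-100481)/(142*171*11) = -1*100481/24282 = -100481/24282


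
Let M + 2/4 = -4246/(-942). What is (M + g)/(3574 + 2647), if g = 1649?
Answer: 1557133/5860182 ≈ 0.26571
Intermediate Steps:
M = 3775/942 (M = -1/2 - 4246/(-942) = -1/2 - 4246*(-1/942) = -1/2 + 2123/471 = 3775/942 ≈ 4.0074)
(M + g)/(3574 + 2647) = (3775/942 + 1649)/(3574 + 2647) = (1557133/942)/6221 = (1557133/942)*(1/6221) = 1557133/5860182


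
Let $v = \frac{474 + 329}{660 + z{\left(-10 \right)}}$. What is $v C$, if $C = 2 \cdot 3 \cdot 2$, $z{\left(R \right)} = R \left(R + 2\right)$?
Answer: $\frac{2409}{185} \approx 13.022$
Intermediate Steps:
$z{\left(R \right)} = R \left(2 + R\right)$
$v = \frac{803}{740}$ ($v = \frac{474 + 329}{660 - 10 \left(2 - 10\right)} = \frac{803}{660 - -80} = \frac{803}{660 + 80} = \frac{803}{740} \approx 1.0851$)
$C = 12$ ($C = 6 \cdot 2 = 12$)
$v C = \frac{803}{740} \cdot 12 = \frac{2409}{185}$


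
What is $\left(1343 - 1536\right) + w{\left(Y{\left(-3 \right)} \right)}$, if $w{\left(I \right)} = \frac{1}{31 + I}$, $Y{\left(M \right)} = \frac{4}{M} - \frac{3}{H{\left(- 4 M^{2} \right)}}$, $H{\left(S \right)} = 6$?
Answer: $- \frac{33769}{175} \approx -192.97$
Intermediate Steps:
$Y{\left(M \right)} = - \frac{1}{2} + \frac{4}{M}$ ($Y{\left(M \right)} = \frac{4}{M} - \frac{3}{6} = \frac{4}{M} - \frac{1}{2} = - \frac{1}{2} + \frac{4}{M}$)
$\left(1343 - 1536\right) + w{\left(Y{\left(-3 \right)} \right)} = \left(1343 - 1536\right) + \frac{1}{31 + \frac{8 - -3}{2 \left(-3\right)}} = -193 + \frac{1}{31 + \frac{1}{2} \left(- \frac{1}{3}\right) \left(8 + 3\right)} = -193 + \frac{1}{31 + \frac{1}{2} \left(- \frac{1}{3}\right) 11} = -193 + \frac{1}{31 - \frac{11}{6}} = -193 + \frac{1}{\frac{175}{6}} = -193 + \frac{6}{175} = - \frac{33769}{175}$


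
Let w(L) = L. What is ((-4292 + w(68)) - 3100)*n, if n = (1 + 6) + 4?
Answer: -80564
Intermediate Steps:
n = 11 (n = 7 + 4 = 11)
((-4292 + w(68)) - 3100)*n = ((-4292 + 68) - 3100)*11 = (-4224 - 3100)*11 = -7324*11 = -80564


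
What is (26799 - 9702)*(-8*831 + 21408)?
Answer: 252351720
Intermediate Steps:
(26799 - 9702)*(-8*831 + 21408) = 17097*(-6648 + 21408) = 17097*14760 = 252351720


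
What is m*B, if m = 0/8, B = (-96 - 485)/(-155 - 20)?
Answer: 0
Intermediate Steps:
B = 83/25 (B = -581/(-175) = -581*(-1/175) = 83/25 ≈ 3.3200)
m = 0 (m = 0*(1/8) = 0)
m*B = 0*(83/25) = 0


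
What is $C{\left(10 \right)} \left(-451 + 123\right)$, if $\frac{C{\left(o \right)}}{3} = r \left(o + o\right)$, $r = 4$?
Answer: $-78720$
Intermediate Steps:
$C{\left(o \right)} = 24 o$ ($C{\left(o \right)} = 3 \cdot 4 \left(o + o\right) = 3 \cdot 4 \cdot 2 o = 3 \cdot 8 o = 24 o$)
$C{\left(10 \right)} \left(-451 + 123\right) = 24 \cdot 10 \left(-451 + 123\right) = 240 \left(-328\right) = -78720$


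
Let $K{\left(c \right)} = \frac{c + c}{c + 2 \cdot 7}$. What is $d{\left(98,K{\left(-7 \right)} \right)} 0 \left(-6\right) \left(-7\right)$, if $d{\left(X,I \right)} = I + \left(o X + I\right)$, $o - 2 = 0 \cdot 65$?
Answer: $0$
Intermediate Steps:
$o = 2$ ($o = 2 + 0 \cdot 65 = 2 + 0 = 2$)
$K{\left(c \right)} = \frac{2 c}{14 + c}$ ($K{\left(c \right)} = \frac{2 c}{c + 14} = \frac{2 c}{14 + c}$)
$d{\left(X,I \right)} = 2 I + 2 X$ ($d{\left(X,I \right)} = I + \left(2 X + I\right) = I + \left(I + 2 X\right) = 2 I + 2 X$)
$d{\left(98,K{\left(-7 \right)} \right)} 0 \left(-6\right) \left(-7\right) = \left(2 \cdot 2 \left(-7\right) \frac{1}{14 - 7} + 2 \cdot 98\right) 0 \left(-6\right) \left(-7\right) = \left(2 \cdot 2 \left(-7\right) \frac{1}{7} + 196\right) 0 \left(-7\right) = \left(2 \cdot 2 \left(-7\right) \frac{1}{7} + 196\right) 0 = \left(2 \left(-2\right) + 196\right) 0 = \left(-4 + 196\right) 0 = 192 \cdot 0 = 0$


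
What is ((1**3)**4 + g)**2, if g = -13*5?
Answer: 4096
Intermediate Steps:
g = -65
((1**3)**4 + g)**2 = ((1**3)**4 - 65)**2 = (1**4 - 65)**2 = (1 - 65)**2 = (-64)**2 = 4096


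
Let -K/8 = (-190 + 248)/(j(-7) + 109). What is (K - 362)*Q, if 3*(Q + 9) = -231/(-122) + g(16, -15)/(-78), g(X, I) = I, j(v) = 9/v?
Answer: 94082834/30927 ≈ 3042.1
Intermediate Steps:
K = -56/13 (K = -8*(-190 + 248)/(9/(-7) + 109) = -464/(9*(-⅐) + 109) = -464/(-9/7 + 109) = -464/754/7 = -464*7/754 = -8*7/13 = -56/13 ≈ -4.3077)
Q = -19757/2379 (Q = -9 + (-231/(-122) - 15/(-78))/3 = -9 + (-231*(-1/122) - 15*(-1/78))/3 = -9 + (231/122 + 5/26)/3 = -9 + (⅓)*(1654/793) = -9 + 1654/2379 = -19757/2379 ≈ -8.3047)
(K - 362)*Q = (-56/13 - 362)*(-19757/2379) = -4762/13*(-19757/2379) = 94082834/30927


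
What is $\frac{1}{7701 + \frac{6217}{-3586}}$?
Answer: $\frac{3586}{27609569} \approx 0.00012988$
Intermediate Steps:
$\frac{1}{7701 + \frac{6217}{-3586}} = \frac{1}{7701 + 6217 \left(- \frac{1}{3586}\right)} = \frac{1}{7701 - \frac{6217}{3586}} = \frac{1}{\frac{27609569}{3586}} = \frac{3586}{27609569}$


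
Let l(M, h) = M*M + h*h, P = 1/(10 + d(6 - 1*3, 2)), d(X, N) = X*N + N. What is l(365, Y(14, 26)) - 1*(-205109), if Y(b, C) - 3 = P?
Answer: 109623241/324 ≈ 3.3834e+5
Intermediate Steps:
d(X, N) = N + N*X (d(X, N) = N*X + N = N + N*X)
P = 1/18 (P = 1/(10 + 2*(1 + (6 - 1*3))) = 1/(10 + 2*(1 + (6 - 3))) = 1/(10 + 2*(1 + 3)) = 1/(10 + 2*4) = 1/(10 + 8) = 1/18 ≈ 0.055556)
Y(b, C) = 55/18 (Y(b, C) = 3 + 1/18 = 55/18)
l(M, h) = M² + h²
l(365, Y(14, 26)) - 1*(-205109) = (365² + (55/18)²) - 1*(-205109) = (133225 + 3025/324) + 205109 = 43167925/324 + 205109 = 109623241/324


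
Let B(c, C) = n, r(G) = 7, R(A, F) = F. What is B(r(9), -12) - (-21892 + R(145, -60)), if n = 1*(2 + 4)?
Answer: 21958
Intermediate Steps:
n = 6 (n = 1*6 = 6)
B(c, C) = 6
B(r(9), -12) - (-21892 + R(145, -60)) = 6 - (-21892 - 60) = 6 - 1*(-21952) = 6 + 21952 = 21958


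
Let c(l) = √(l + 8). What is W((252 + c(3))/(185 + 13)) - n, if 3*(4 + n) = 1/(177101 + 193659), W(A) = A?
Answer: 64512229/12235080 + √11/198 ≈ 5.2895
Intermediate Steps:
c(l) = √(8 + l)
n = -4449119/1112280 (n = -4 + 1/(3*(177101 + 193659)) = -4 + (⅓)/370760 = -4 + (⅓)*(1/370760) = -4 + 1/1112280 = -4449119/1112280 ≈ -4.0000)
W((252 + c(3))/(185 + 13)) - n = (252 + √(8 + 3))/(185 + 13) - 1*(-4449119/1112280) = (252 + √11)/198 + 4449119/1112280 = (252 + √11)*(1/198) + 4449119/1112280 = (14/11 + √11/198) + 4449119/1112280 = 64512229/12235080 + √11/198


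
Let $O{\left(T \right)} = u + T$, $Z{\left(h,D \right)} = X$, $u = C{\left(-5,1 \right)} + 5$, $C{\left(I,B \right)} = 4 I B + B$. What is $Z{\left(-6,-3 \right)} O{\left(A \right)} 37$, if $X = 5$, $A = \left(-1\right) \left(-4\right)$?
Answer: $-1850$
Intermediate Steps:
$A = 4$
$C{\left(I,B \right)} = B + 4 B I$ ($C{\left(I,B \right)} = 4 B I + B = B + 4 B I$)
$u = -14$ ($u = 1 \left(1 + 4 \left(-5\right)\right) + 5 = 1 \left(1 - 20\right) + 5 = 1 \left(-19\right) + 5 = -19 + 5 = -14$)
$Z{\left(h,D \right)} = 5$
$O{\left(T \right)} = -14 + T$
$Z{\left(-6,-3 \right)} O{\left(A \right)} 37 = 5 \left(-14 + 4\right) 37 = 5 \left(-10\right) 37 = \left(-50\right) 37 = -1850$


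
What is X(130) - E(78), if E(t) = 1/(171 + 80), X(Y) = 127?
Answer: 31876/251 ≈ 127.00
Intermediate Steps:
E(t) = 1/251
X(130) - E(78) = 127 - 1*1/251 = 127 - 1/251 = 31876/251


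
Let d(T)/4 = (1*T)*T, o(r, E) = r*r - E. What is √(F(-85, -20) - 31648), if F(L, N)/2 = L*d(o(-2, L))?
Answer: 54*I*√1858 ≈ 2327.6*I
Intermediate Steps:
o(r, E) = r² - E
d(T) = 4*T² (d(T) = 4*((1*T)*T) = 4*(T*T) = 4*T²)
F(L, N) = 8*L*(4 - L)² (F(L, N) = 2*(L*(4*((-2)² - L)²)) = 2*(L*(4*(4 - L)²)) = 2*(4*L*(4 - L)²) = 8*L*(4 - L)²)
√(F(-85, -20) - 31648) = √(8*(-85)*(-4 - 85)² - 31648) = √(8*(-85)*(-89)² - 31648) = √(8*(-85)*7921 - 31648) = √(-5386280 - 31648) = √(-5417928) = 54*I*√1858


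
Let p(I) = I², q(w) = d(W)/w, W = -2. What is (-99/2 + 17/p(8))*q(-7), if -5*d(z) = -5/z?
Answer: -3151/896 ≈ -3.5167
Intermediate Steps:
d(z) = 1/z (d(z) = -(-1)/z = 1/z)
q(w) = -1/(2*w) (q(w) = 1/((-2)*w) = -1/(2*w))
(-99/2 + 17/p(8))*q(-7) = (-99/2 + 17/(8²))*(-½/(-7)) = (-99*½ + 17/64)*(-½*(-⅐)) = (-99/2 + 17*(1/64))*(1/14) = (-99/2 + 17/64)*(1/14) = -3151/64*1/14 = -3151/896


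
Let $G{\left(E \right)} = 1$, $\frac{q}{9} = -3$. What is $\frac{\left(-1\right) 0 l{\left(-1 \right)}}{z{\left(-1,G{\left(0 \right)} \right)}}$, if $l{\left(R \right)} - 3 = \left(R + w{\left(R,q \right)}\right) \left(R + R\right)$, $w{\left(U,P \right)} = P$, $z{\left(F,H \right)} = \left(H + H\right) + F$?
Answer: $0$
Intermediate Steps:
$q = -27$ ($q = 9 \left(-3\right) = -27$)
$z{\left(F,H \right)} = F + 2 H$ ($z{\left(F,H \right)} = 2 H + F = F + 2 H$)
$l{\left(R \right)} = 3 + 2 R \left(-27 + R\right)$ ($l{\left(R \right)} = 3 + \left(R - 27\right) \left(R + R\right) = 3 + \left(-27 + R\right) 2 R = 3 + 2 R \left(-27 + R\right)$)
$\frac{\left(-1\right) 0 l{\left(-1 \right)}}{z{\left(-1,G{\left(0 \right)} \right)}} = \frac{\left(-1\right) 0 \left(3 - -54 + 2 \left(-1\right)^{2}\right)}{-1 + 2 \cdot 1} = \frac{0 \left(3 + 54 + 2 \cdot 1\right)}{-1 + 2} = \frac{0 \left(3 + 54 + 2\right)}{1} = 0 \cdot 59 \cdot 1 = 0 \cdot 1 = 0$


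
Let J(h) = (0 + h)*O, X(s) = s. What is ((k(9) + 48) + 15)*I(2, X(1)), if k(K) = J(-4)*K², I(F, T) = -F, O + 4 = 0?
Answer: -2718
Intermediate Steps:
O = -4 (O = -4 + 0 = -4)
J(h) = -4*h (J(h) = (0 + h)*(-4) = h*(-4) = -4*h)
k(K) = 16*K² (k(K) = (-4*(-4))*K² = 16*K²)
((k(9) + 48) + 15)*I(2, X(1)) = ((16*9² + 48) + 15)*(-1*2) = ((16*81 + 48) + 15)*(-2) = ((1296 + 48) + 15)*(-2) = (1344 + 15)*(-2) = 1359*(-2) = -2718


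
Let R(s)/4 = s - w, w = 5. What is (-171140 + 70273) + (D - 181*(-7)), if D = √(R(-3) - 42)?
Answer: -99600 + I*√74 ≈ -99600.0 + 8.6023*I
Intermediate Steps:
R(s) = -20 + 4*s (R(s) = 4*(s - 1*5) = 4*(s - 5) = 4*(-5 + s) = -20 + 4*s)
D = I*√74 (D = √((-20 + 4*(-3)) - 42) = √((-20 - 12) - 42) = √(-32 - 42) = √(-74) = I*√74 ≈ 8.6023*I)
(-171140 + 70273) + (D - 181*(-7)) = (-171140 + 70273) + (I*√74 - 181*(-7)) = -100867 + (I*√74 + 1267) = -100867 + (1267 + I*√74) = -99600 + I*√74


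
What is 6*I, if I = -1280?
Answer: -7680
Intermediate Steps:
6*I = 6*(-1280) = -7680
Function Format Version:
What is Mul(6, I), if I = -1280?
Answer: -7680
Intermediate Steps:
Mul(6, I) = Mul(6, -1280) = -7680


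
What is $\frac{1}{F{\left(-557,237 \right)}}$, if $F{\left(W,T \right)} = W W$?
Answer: $\frac{1}{310249} \approx 3.2232 \cdot 10^{-6}$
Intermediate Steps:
$F{\left(W,T \right)} = W^{2}$
$\frac{1}{F{\left(-557,237 \right)}} = \frac{1}{\left(-557\right)^{2}} = \frac{1}{310249}$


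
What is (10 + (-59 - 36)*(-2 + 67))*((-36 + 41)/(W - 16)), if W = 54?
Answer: -30825/38 ≈ -811.18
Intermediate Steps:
(10 + (-59 - 36)*(-2 + 67))*((-36 + 41)/(W - 16)) = (10 + (-59 - 36)*(-2 + 67))*((-36 + 41)/(54 - 16)) = (10 - 95*65)*(5/38) = (10 - 6175)*(5*(1/38)) = -6165*5/38 = -30825/38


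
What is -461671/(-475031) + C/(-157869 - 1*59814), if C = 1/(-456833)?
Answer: 45910770076351100/47239352309141109 ≈ 0.97188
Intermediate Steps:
C = -1/456833 ≈ -2.1890e-6
-461671/(-475031) + C/(-157869 - 1*59814) = -461671/(-475031) - 1/(456833*(-157869 - 1*59814)) = -461671*(-1/475031) - 1/(456833*(-157869 - 59814)) = 461671/475031 - 1/456833/(-217683) = 461671/475031 - 1/456833*(-1/217683) = 461671/475031 + 1/99444777939 = 45910770076351100/47239352309141109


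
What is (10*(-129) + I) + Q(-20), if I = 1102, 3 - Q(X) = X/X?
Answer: -186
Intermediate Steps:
Q(X) = 2 (Q(X) = 3 - X/X = 3 - 1*1 = 3 - 1 = 2)
(10*(-129) + I) + Q(-20) = (10*(-129) + 1102) + 2 = (-1290 + 1102) + 2 = -188 + 2 = -186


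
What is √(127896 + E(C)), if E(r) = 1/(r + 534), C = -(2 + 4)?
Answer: √2228459937/132 ≈ 357.63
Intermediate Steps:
C = -6 (C = -1*6 = -6)
E(r) = 1/(534 + r)
√(127896 + E(C)) = √(127896 + 1/(534 - 6)) = √(127896 + 1/528) = √(67529089/528) = √2228459937/132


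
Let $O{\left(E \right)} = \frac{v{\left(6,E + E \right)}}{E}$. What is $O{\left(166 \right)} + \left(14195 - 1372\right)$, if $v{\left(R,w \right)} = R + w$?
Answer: $\frac{1064478}{83} \approx 12825.0$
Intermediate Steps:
$O{\left(E \right)} = \frac{6 + 2 E}{E}$ ($O{\left(E \right)} = \frac{6 + \left(E + E\right)}{E} = \frac{6 + 2 E}{E}$)
$O{\left(166 \right)} + \left(14195 - 1372\right) = \left(2 + \frac{6}{166}\right) + \left(14195 - 1372\right) = \left(2 + 6 \cdot \frac{1}{166}\right) + \left(14195 - 1372\right) = \left(2 + \frac{3}{83}\right) + 12823 = \frac{169}{83} + 12823 = \frac{1064478}{83}$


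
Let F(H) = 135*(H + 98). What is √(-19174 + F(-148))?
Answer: 2*I*√6481 ≈ 161.01*I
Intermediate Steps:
F(H) = 13230 + 135*H (F(H) = 135*(98 + H) = 13230 + 135*H)
√(-19174 + F(-148)) = √(-19174 + (13230 + 135*(-148))) = √(-19174 + (13230 - 19980)) = √(-19174 - 6750) = √(-25924) = 2*I*√6481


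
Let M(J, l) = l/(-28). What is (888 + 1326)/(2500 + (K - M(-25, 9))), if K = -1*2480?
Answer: 61992/569 ≈ 108.95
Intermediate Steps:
K = -2480
M(J, l) = -l/28 (M(J, l) = l*(-1/28) = -l/28)
(888 + 1326)/(2500 + (K - M(-25, 9))) = (888 + 1326)/(2500 + (-2480 - (-1)*9/28)) = 2214/(2500 + (-2480 - 1*(-9/28))) = 2214/(2500 + (-2480 + 9/28)) = 2214/(2500 - 69431/28) = 2214/(569/28) = 2214*(28/569) = 61992/569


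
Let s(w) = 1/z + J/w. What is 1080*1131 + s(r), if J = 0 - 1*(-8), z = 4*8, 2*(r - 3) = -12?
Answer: 117261827/96 ≈ 1.2215e+6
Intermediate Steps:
r = -3 (r = 3 + (½)*(-12) = 3 - 6 = -3)
z = 32
J = 8 (J = 0 + 8 = 8)
s(w) = 1/32 + 8/w
1080*1131 + s(r) = 1080*1131 + (1/32)*(256 - 3)/(-3) = 1221480 + (1/32)*(-⅓)*253 = 1221480 - 253/96 = 117261827/96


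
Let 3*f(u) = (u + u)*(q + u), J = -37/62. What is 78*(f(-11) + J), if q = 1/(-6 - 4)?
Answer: 976911/155 ≈ 6302.6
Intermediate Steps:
q = -⅒ (q = 1/(-10) = -⅒ ≈ -0.10000)
J = -37/62 (J = -37*1/62 = -37/62 ≈ -0.59677)
f(u) = 2*u*(-⅒ + u)/3 (f(u) = ((u + u)*(-⅒ + u))/3 = ((2*u)*(-⅒ + u))/3 = (2*u*(-⅒ + u))/3 = 2*u*(-⅒ + u)/3)
78*(f(-11) + J) = 78*((1/15)*(-11)*(-1 + 10*(-11)) - 37/62) = 78*((1/15)*(-11)*(-1 - 110) - 37/62) = 78*((1/15)*(-11)*(-111) - 37/62) = 78*(407/5 - 37/62) = 78*(25049/310) = 976911/155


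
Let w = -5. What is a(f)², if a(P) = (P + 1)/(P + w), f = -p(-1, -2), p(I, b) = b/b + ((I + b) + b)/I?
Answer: 25/121 ≈ 0.20661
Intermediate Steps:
p(I, b) = 1 + (I + 2*b)/I
f = -6 (f = -(2 + 2*(-2)/(-1)) = -(2 + 2*(-2)*(-1)) = -(2 + 4) = -1*6 = -6)
a(P) = (1 + P)/(-5 + P) (a(P) = (P + 1)/(P - 5) = (1 + P)/(-5 + P))
a(f)² = ((1 - 6)/(-5 - 6))² = (-5/(-11))² = (-1/11*(-5))² = (5/11)² = 25/121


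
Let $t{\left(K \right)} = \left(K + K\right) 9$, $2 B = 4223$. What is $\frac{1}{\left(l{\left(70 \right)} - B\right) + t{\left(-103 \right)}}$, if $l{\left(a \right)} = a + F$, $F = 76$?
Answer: $- \frac{2}{7639} \approx -0.00026181$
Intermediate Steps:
$B = \frac{4223}{2}$ ($B = \frac{1}{2} \cdot 4223 = \frac{4223}{2} \approx 2111.5$)
$l{\left(a \right)} = 76 + a$ ($l{\left(a \right)} = a + 76 = 76 + a$)
$t{\left(K \right)} = 18 K$ ($t{\left(K \right)} = 2 K 9 = 18 K$)
$\frac{1}{\left(l{\left(70 \right)} - B\right) + t{\left(-103 \right)}} = \frac{1}{\left(\left(76 + 70\right) - \frac{4223}{2}\right) + 18 \left(-103\right)} = \frac{1}{\left(146 - \frac{4223}{2}\right) - 1854} = \frac{1}{- \frac{3931}{2} - 1854} = \frac{1}{- \frac{7639}{2}} = - \frac{2}{7639}$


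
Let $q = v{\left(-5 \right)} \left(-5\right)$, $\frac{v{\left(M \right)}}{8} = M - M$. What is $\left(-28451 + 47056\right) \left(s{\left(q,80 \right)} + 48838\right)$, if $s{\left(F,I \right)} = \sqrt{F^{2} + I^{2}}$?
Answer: $910119390$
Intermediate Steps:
$v{\left(M \right)} = 0$ ($v{\left(M \right)} = 8 \left(M - M\right) = 8 \cdot 0 = 0$)
$q = 0$ ($q = 0 \left(-5\right) = 0$)
$\left(-28451 + 47056\right) \left(s{\left(q,80 \right)} + 48838\right) = \left(-28451 + 47056\right) \left(\sqrt{0^{2} + 80^{2}} + 48838\right) = 18605 \left(\sqrt{0 + 6400} + 48838\right) = 18605 \left(\sqrt{6400} + 48838\right) = 18605 \left(80 + 48838\right) = 18605 \cdot 48918 = 910119390$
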